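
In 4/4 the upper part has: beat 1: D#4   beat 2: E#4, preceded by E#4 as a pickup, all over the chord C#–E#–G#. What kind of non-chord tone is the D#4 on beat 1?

The harmony at that moment is C# major triad (C#, E#, G#); D#4 is not a chord tone.
It is approached by step down from E#4 and left by step up to E#4.
Step away and step back to the same note — a neighbor tone (lower neighbor).

Lower neighbor tone.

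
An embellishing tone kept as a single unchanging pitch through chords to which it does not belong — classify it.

Pedal tone.

Approach: none. Departure: none — a single pitch is sustained while the chords change around it, passing through harmonies that do not contain it.
No melodic motion at all; the dissonance is created entirely by the moving harmonies against the stationary note — a pedal tone (pedal point).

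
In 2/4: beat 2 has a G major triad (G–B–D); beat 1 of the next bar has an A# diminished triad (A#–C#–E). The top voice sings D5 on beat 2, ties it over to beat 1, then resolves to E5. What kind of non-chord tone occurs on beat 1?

Retardation.

The harmony at that moment is A# diminished triad (A#, C#, E); D5 is not a chord tone.
It is held over (the same pitch as the preceding D5) and left by step up to E5.
Held over from the previous chord and resolving up by step — a retardation.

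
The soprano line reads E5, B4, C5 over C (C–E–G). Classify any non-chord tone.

B4 is an appoggiatura.

The harmony at that moment is C major triad (C, E, G); B4 is not a chord tone.
It is approached by leap down from E5 and left by step up to C5.
Leap in, step out — an appoggiatura.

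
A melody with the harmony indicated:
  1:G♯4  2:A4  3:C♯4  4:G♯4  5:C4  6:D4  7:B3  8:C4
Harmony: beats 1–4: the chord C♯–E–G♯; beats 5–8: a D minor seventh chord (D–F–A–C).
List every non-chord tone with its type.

The harmony at that moment is C♯ minor triad (C♯, E, G♯); A4 is not a chord tone.
It is approached by step up from G♯4 and left by leap down to C♯4.
Step in, leap out — an escape tone.
The harmony at that moment is D minor seventh chord (D, F, A, C); B3 is not a chord tone.
It is approached by leap down from D4 and left by step up to C4.
Leap in, step out — an appoggiatura.

A4 (beat 2) — escape tone; B3 (beat 7) — appoggiatura.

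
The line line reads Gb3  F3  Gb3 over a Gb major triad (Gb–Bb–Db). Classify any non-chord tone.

F3 is a neighbor tone.

The harmony at that moment is Gb major triad (Gb, Bb, Db); F3 is not a chord tone.
It is approached by step down from Gb3 and left by step up to Gb3.
Step away and step back to the same note — a neighbor tone (lower neighbor).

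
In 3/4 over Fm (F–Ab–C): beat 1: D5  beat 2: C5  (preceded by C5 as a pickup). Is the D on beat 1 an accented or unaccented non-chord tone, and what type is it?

The harmony at that moment is F minor triad (F, Ab, C); D5 is not a chord tone.
It is approached by step up from C5 and left by step down to C5.
Step away and step back to the same note — a neighbor tone (upper neighbor).
It falls on the downbeat, so it is accented.

Accented neighbor tone.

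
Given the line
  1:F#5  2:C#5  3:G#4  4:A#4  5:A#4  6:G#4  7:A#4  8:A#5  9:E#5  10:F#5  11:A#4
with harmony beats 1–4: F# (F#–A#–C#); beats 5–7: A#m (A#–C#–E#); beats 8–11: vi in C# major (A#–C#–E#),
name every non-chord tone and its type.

The harmony at that moment is F# major triad (F#, A#, C#); G#4 is not a chord tone.
It is approached by leap down from C#5 and left by step up to A#4.
Leap in, step out — an appoggiatura.
The harmony at that moment is A# minor triad (A#, C#, E#); G#4 is not a chord tone.
It is approached by step down from A#4 and left by step up to A#4.
Step away and step back to the same note — a neighbor tone (lower neighbor).
The harmony at that moment is A# minor triad (A#, C#, E#); F#5 is not a chord tone.
It is approached by step up from E#5 and left by leap down to A#4.
Step in, leap out — an escape tone.

G#4 (beat 3) — appoggiatura; G#4 (beat 6) — neighbor tone; F#5 (beat 10) — escape tone.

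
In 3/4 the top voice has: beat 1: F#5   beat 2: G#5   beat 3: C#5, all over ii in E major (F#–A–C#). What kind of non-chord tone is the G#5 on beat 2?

The harmony at that moment is F# minor triad (F#, A, C#); G#5 is not a chord tone.
It is approached by step up from F#5 and left by leap down to C#5.
Step in, leap out, on a weak beat — an escape tone.

Escape tone.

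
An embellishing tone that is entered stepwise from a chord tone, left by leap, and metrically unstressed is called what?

Approach: by step. Departure: by leap. Metric position: weak.
Step in, leap out, from a weak position — an escape tone (échappée). (It is the mirror image of the appoggiatura, which leaps in and steps out on a strong beat.)

Escape tone.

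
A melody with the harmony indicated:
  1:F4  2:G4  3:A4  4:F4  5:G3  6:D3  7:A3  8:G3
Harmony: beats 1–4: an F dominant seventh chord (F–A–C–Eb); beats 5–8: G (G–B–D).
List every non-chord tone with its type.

The harmony at that moment is F dominant seventh chord (F, A, C, Eb); G4 is not a chord tone.
It is approached by step up from F4 and left by step up to A4.
Step in, step out in the same direction — a passing tone.
The harmony at that moment is G major triad (G, B, D); A3 is not a chord tone.
It is approached by leap up from D3 and left by step down to G3.
Leap in, step out — an appoggiatura.

G4 (beat 2) — passing tone; A3 (beat 7) — appoggiatura.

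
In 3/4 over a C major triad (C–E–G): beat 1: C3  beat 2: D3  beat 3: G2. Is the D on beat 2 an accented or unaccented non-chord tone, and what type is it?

Unaccented escape tone.

The harmony at that moment is C major triad (C, E, G); D3 is not a chord tone.
It is approached by step up from C3 and left by leap down to G2.
Step in, leap out — an escape tone.
It falls on a weak beat, so it is unaccented.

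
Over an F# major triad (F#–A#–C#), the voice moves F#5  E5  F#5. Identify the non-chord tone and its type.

The harmony at that moment is F# major triad (F#, A#, C#); E5 is not a chord tone.
It is approached by step down from F#5 and left by step up to F#5.
Step away and step back to the same note — a neighbor tone (lower neighbor).

E5 is a neighbor tone.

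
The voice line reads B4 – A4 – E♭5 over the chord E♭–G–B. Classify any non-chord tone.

The harmony at that moment is E♭ augmented triad (E♭, G, B); A4 is not a chord tone.
It is approached by step down from B4 and left by leap up to E♭5.
Step in, leap out — an escape tone.

A4 is an escape tone.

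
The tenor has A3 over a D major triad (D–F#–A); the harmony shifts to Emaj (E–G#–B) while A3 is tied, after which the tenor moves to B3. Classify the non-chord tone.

The harmony at that moment is E major triad (E, G#, B); A3 is not a chord tone.
It is held over (the same pitch as the preceding A3) and left by step up to B3.
Held over from the previous chord and resolving up by step — a retardation.

A3 is a retardation.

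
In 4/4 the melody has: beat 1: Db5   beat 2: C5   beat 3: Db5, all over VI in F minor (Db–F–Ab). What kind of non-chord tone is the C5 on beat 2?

Lower neighbor tone.

The harmony at that moment is Db major triad (Db, F, Ab); C5 is not a chord tone.
It is approached by step down from Db5 and left by step up to Db5.
Step away and step back to the same note — a neighbor tone (lower neighbor).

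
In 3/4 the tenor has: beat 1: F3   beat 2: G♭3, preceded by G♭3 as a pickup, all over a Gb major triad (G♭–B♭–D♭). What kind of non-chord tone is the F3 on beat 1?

The harmony at that moment is G♭ major triad (G♭, B♭, D♭); F3 is not a chord tone.
It is approached by step down from G♭3 and left by step up to G♭3.
Step away and step back to the same note — a neighbor tone (lower neighbor).

Lower neighbor tone.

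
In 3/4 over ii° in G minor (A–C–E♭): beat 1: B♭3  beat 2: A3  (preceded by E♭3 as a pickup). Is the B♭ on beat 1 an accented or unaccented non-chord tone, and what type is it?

Accented appoggiatura.

The harmony at that moment is A diminished triad (A, C, E♭); B♭3 is not a chord tone.
It is approached by leap up from E♭3 and left by step down to A3.
Leap in, step out — an appoggiatura.
It falls on the downbeat, so it is accented.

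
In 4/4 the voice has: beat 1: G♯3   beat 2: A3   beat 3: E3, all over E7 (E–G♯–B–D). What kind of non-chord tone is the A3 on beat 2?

Escape tone.

The harmony at that moment is E dominant seventh chord (E, G♯, B, D); A3 is not a chord tone.
It is approached by step up from G♯3 and left by leap down to E3.
Step in, leap out, on a weak beat — an escape tone.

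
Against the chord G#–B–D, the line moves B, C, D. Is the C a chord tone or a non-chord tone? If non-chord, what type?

Non-chord tone — a passing tone.

The harmony at that moment is G# diminished triad (G#, B, D); C is not a chord tone.
It is approached by step up from B and left by step up to D.
Step in, step out in the same direction — a passing tone.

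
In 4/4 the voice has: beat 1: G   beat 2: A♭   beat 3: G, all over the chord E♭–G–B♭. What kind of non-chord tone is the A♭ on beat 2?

The harmony at that moment is E♭ major triad (E♭, G, B♭); A♭ is not a chord tone.
It is approached by step up from G and left by step down to G.
Step away and step back to the same note — a neighbor tone (upper neighbor).

Upper neighbor tone.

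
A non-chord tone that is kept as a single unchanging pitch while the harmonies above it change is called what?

Pedal tone.

Approach: none. Departure: none — a single pitch is sustained while the chords change around it, passing through harmonies that do not contain it.
No melodic motion at all; the dissonance is created entirely by the moving harmonies against the stationary note — a pedal tone (pedal point).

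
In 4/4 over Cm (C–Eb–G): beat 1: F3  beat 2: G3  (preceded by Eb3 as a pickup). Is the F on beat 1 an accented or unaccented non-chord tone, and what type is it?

The harmony at that moment is C minor triad (C, Eb, G); F3 is not a chord tone.
It is approached by step up from Eb3 and left by step up to G3.
Step in, step out in the same direction — a passing tone.
It falls on the downbeat, so it is accented.

Accented passing tone.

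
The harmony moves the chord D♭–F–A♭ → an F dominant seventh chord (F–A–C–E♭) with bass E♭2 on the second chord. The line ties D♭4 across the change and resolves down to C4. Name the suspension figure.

7–6 suspension.

At the second chord the bass is E♭2. The suspended D♭4 lies a seventh above the bass; after resolving down by step to C4, the interval above the bass becomes a sixth.
Suspension figures are named by those two intervals: 7–6.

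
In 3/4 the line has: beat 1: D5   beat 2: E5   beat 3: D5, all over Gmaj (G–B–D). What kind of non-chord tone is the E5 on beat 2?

The harmony at that moment is G major triad (G, B, D); E5 is not a chord tone.
It is approached by step up from D5 and left by step down to D5.
Step away and step back to the same note — a neighbor tone (upper neighbor).

Upper neighbor tone.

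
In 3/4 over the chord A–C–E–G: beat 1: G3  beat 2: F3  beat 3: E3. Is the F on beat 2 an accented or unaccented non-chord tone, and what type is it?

The harmony at that moment is A minor seventh chord (A, C, E, G); F3 is not a chord tone.
It is approached by step down from G3 and left by step down to E3.
Step in, step out in the same direction — a passing tone.
It falls on a weak beat, so it is unaccented.

Unaccented passing tone.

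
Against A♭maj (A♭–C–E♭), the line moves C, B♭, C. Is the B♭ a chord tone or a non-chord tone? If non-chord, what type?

Non-chord tone — a neighbor tone.

The harmony at that moment is A♭ major triad (A♭, C, E♭); B♭ is not a chord tone.
It is approached by step down from C and left by step up to C.
Step away and step back to the same note — a neighbor tone (lower neighbor).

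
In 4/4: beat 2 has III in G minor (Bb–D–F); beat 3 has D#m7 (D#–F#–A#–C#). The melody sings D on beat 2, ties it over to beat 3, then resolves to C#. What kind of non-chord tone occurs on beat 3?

Suspension.

The harmony at that moment is D# minor seventh chord (D#, F#, A#, C#); D is not a chord tone.
It is held over (the same pitch as the preceding D) and left by step down to C#.
Held over from the previous chord and resolving down by step — a suspension.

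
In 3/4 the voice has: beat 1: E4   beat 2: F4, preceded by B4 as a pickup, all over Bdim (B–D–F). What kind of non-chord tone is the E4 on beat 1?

The harmony at that moment is B diminished triad (B, D, F); E4 is not a chord tone.
It is approached by leap down from B4 and left by step up to F4.
Leap in, step out, metrically accented — an appoggiatura.

Appoggiatura.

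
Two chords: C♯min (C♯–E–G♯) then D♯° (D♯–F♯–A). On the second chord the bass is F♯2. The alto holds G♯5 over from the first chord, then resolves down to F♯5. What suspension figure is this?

At the second chord the bass is F♯2. The suspended G♯5 lies a ninth above the bass; after resolving down by step to F♯5, the interval above the bass becomes an octave.
Suspension figures are named by those two intervals: 9–8.

9–8 suspension.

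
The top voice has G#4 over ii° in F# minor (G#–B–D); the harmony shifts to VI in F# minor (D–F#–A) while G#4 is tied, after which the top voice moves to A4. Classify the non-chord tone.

The harmony at that moment is D major triad (D, F#, A); G#4 is not a chord tone.
It is held over (the same pitch as the preceding G#4) and left by step up to A4.
Held over from the previous chord and resolving up by step — a retardation.

G#4 is a retardation.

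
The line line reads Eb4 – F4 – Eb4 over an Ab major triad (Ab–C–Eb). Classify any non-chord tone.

F4 is a neighbor tone.

The harmony at that moment is Ab major triad (Ab, C, Eb); F4 is not a chord tone.
It is approached by step up from Eb4 and left by step down to Eb4.
Step away and step back to the same note — a neighbor tone (upper neighbor).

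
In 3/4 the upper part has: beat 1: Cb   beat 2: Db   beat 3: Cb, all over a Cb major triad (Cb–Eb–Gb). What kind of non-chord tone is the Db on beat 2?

The harmony at that moment is Cb major triad (Cb, Eb, Gb); Db is not a chord tone.
It is approached by step up from Cb and left by step down to Cb.
Step away and step back to the same note — a neighbor tone (upper neighbor).

Upper neighbor tone.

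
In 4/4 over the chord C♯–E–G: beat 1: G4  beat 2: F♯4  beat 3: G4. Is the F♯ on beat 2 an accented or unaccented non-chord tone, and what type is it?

Unaccented neighbor tone.

The harmony at that moment is C♯ diminished triad (C♯, E, G); F♯4 is not a chord tone.
It is approached by step down from G4 and left by step up to G4.
Step away and step back to the same note — a neighbor tone (lower neighbor).
It falls on a weak beat, so it is unaccented.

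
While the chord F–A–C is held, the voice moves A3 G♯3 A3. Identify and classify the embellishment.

G♯3 is a neighbor tone.

The harmony at that moment is F major triad (F, A, C); G♯3 is not a chord tone.
It is approached by step down from A3 and left by step up to A3.
Step away and step back to the same note — a neighbor tone (lower neighbor).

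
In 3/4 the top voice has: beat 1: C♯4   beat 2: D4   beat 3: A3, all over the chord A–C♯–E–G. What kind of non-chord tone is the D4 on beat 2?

The harmony at that moment is A dominant seventh chord (A, C♯, E, G); D4 is not a chord tone.
It is approached by step up from C♯4 and left by leap down to A3.
Step in, leap out, on a weak beat — an escape tone.

Escape tone.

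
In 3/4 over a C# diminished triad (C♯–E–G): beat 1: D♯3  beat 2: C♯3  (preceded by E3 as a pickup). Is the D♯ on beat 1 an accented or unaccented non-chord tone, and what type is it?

The harmony at that moment is C♯ diminished triad (C♯, E, G); D♯3 is not a chord tone.
It is approached by step down from E3 and left by step down to C♯3.
Step in, step out in the same direction — a passing tone.
It falls on the downbeat, so it is accented.

Accented passing tone.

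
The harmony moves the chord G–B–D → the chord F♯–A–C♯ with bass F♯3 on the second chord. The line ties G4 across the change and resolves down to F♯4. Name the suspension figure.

9–8 suspension.

At the second chord the bass is F♯3. The suspended G4 lies a ninth above the bass; after resolving down by step to F♯4, the interval above the bass becomes an octave.
Suspension figures are named by those two intervals: 9–8.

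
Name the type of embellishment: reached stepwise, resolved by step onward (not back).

Approach: by step. Departure: by step, continuing in the same direction.
Stepwise on both sides with no change of direction means the note fills in the space between two different chord tones — a passing tone. (Had it turned back to its starting note it would be a neighbor tone instead.)

Passing tone.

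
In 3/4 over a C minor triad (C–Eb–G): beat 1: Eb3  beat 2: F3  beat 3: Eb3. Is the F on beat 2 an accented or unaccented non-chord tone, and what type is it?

The harmony at that moment is C minor triad (C, Eb, G); F3 is not a chord tone.
It is approached by step up from Eb3 and left by step down to Eb3.
Step away and step back to the same note — a neighbor tone (upper neighbor).
It falls on a weak beat, so it is unaccented.

Unaccented neighbor tone.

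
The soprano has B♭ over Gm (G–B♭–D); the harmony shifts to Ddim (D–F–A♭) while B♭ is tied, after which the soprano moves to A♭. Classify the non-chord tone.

The harmony at that moment is D diminished triad (D, F, A♭); B♭ is not a chord tone.
It is held over (the same pitch as the preceding B♭) and left by step down to A♭.
Held over from the previous chord and resolving down by step — a suspension.

B♭ is a suspension.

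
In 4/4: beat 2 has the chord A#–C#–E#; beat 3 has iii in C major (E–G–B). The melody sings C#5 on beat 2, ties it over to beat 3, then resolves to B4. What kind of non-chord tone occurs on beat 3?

Suspension.

The harmony at that moment is E minor triad (E, G, B); C#5 is not a chord tone.
It is held over (the same pitch as the preceding C#5) and left by step down to B4.
Held over from the previous chord and resolving down by step — a suspension.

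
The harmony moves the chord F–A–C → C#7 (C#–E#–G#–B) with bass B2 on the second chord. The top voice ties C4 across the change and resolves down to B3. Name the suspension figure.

9–8 suspension.

At the second chord the bass is B2. The suspended C4 lies a ninth above the bass; after resolving down by step to B3, the interval above the bass becomes an octave.
Suspension figures are named by those two intervals: 9–8.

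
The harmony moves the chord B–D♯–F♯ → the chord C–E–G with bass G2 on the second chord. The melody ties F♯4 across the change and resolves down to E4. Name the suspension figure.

7–6 suspension.

At the second chord the bass is G2. The suspended F♯4 lies a seventh above the bass; after resolving down by step to E4, the interval above the bass becomes a sixth.
Suspension figures are named by those two intervals: 7–6.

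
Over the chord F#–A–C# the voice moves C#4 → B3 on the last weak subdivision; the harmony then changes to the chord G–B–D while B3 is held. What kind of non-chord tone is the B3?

The harmony at that moment is F# minor triad (F#, A, C#); B3 is not a chord tone.
It is approached by step down from C#4 and then sustained as the same pitch into the next harmony.
Arriving early and becoming a chord tone when the harmony changes — an anticipation.

B3 is an anticipation.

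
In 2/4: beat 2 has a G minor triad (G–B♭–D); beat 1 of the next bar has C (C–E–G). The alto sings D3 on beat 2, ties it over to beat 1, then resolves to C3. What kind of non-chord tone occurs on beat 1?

Suspension.

The harmony at that moment is C major triad (C, E, G); D3 is not a chord tone.
It is held over (the same pitch as the preceding D3) and left by step down to C3.
Held over from the previous chord and resolving down by step — a suspension.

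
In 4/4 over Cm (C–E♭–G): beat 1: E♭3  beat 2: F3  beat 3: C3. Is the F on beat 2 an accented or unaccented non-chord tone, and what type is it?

Unaccented escape tone.

The harmony at that moment is C minor triad (C, E♭, G); F3 is not a chord tone.
It is approached by step up from E♭3 and left by leap down to C3.
Step in, leap out — an escape tone.
It falls on a weak beat, so it is unaccented.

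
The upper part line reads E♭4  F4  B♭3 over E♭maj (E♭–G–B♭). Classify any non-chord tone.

F4 is an escape tone.

The harmony at that moment is E♭ major triad (E♭, G, B♭); F4 is not a chord tone.
It is approached by step up from E♭4 and left by leap down to B♭3.
Step in, leap out — an escape tone.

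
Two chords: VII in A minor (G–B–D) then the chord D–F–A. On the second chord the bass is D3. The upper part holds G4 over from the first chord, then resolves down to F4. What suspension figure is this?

4–3 suspension.

At the second chord the bass is D3. The suspended G4 lies a fourth above the bass; after resolving down by step to F4, the interval above the bass becomes a third.
Suspension figures are named by those two intervals: 4–3.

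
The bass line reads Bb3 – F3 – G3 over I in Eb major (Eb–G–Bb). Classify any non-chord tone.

The harmony at that moment is Eb major triad (Eb, G, Bb); F3 is not a chord tone.
It is approached by leap down from Bb3 and left by step up to G3.
Leap in, step out — an appoggiatura.

F3 is an appoggiatura.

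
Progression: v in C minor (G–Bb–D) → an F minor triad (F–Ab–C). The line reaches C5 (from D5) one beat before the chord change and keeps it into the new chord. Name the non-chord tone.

C5 is an anticipation.

The harmony at that moment is G minor triad (G, Bb, D); C5 is not a chord tone.
It is approached by step down from D5 and then sustained as the same pitch into the next harmony.
Arriving early and becoming a chord tone when the harmony changes — an anticipation.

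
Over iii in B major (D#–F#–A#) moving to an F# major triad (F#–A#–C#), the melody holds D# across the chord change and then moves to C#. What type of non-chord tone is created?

The harmony at that moment is F# major triad (F#, A#, C#); D# is not a chord tone.
It is held over (the same pitch as the preceding D#) and left by step down to C#.
Held over from the previous chord and resolving down by step — a suspension.

D# is a suspension.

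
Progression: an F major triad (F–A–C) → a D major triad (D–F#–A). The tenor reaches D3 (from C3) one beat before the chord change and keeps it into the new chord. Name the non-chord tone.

The harmony at that moment is F major triad (F, A, C); D3 is not a chord tone.
It is approached by step up from C3 and then sustained as the same pitch into the next harmony.
Arriving early and becoming a chord tone when the harmony changes — an anticipation.

D3 is an anticipation.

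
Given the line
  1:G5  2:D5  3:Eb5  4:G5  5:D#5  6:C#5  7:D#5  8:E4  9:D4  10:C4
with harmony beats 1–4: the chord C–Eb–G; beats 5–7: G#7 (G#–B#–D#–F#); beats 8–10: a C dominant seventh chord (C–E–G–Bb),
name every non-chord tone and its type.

The harmony at that moment is C minor triad (C, Eb, G); D5 is not a chord tone.
It is approached by leap down from G5 and left by step up to Eb5.
Leap in, step out — an appoggiatura.
The harmony at that moment is G# dominant seventh chord (G#, B#, D#, F#); C#5 is not a chord tone.
It is approached by step down from D#5 and left by step up to D#5.
Step away and step back to the same note — a neighbor tone (lower neighbor).
The harmony at that moment is C dominant seventh chord (C, E, G, Bb); D4 is not a chord tone.
It is approached by step down from E4 and left by step down to C4.
Step in, step out in the same direction — a passing tone.

D5 (beat 2) — appoggiatura; C#5 (beat 6) — neighbor tone; D4 (beat 9) — passing tone.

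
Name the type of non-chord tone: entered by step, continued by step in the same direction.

Approach: by step. Departure: by step, continuing in the same direction.
Stepwise on both sides with no change of direction means the note fills in the space between two different chord tones — a passing tone. (Had it turned back to its starting note it would be a neighbor tone instead.)

Passing tone.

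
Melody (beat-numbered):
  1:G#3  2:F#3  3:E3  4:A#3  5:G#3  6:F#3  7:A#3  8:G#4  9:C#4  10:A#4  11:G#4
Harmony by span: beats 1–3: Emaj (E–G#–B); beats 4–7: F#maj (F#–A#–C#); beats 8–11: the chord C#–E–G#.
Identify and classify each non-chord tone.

The harmony at that moment is E major triad (E, G#, B); F#3 is not a chord tone.
It is approached by step down from G#3 and left by step down to E3.
Step in, step out in the same direction — a passing tone.
The harmony at that moment is F# major triad (F#, A#, C#); G#3 is not a chord tone.
It is approached by step down from A#3 and left by step down to F#3.
Step in, step out in the same direction — a passing tone.
The harmony at that moment is C# minor triad (C#, E, G#); A#4 is not a chord tone.
It is approached by leap up from C#4 and left by step down to G#4.
Leap in, step out — an appoggiatura.

F#3 (beat 2) — passing tone; G#3 (beat 5) — passing tone; A#4 (beat 10) — appoggiatura.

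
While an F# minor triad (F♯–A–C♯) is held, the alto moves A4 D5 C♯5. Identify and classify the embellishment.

The harmony at that moment is F♯ minor triad (F♯, A, C♯); D5 is not a chord tone.
It is approached by leap up from A4 and left by step down to C♯5.
Leap in, step out — an appoggiatura.

D5 is an appoggiatura.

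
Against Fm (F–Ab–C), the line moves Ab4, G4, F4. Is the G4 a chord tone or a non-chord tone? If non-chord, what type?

Non-chord tone — a passing tone.

The harmony at that moment is F minor triad (F, Ab, C); G4 is not a chord tone.
It is approached by step down from Ab4 and left by step down to F4.
Step in, step out in the same direction — a passing tone.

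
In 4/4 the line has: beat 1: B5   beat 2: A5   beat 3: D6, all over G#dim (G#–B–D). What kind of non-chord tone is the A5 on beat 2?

The harmony at that moment is G# diminished triad (G#, B, D); A5 is not a chord tone.
It is approached by step down from B5 and left by leap up to D6.
Step in, leap out, on a weak beat — an escape tone.

Escape tone.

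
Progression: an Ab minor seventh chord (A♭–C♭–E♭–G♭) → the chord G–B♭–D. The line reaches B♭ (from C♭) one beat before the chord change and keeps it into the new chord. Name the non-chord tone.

The harmony at that moment is A♭ minor seventh chord (A♭, C♭, E♭, G♭); B♭ is not a chord tone.
It is approached by step down from C♭ and then sustained as the same pitch into the next harmony.
Arriving early and becoming a chord tone when the harmony changes — an anticipation.

B♭ is an anticipation.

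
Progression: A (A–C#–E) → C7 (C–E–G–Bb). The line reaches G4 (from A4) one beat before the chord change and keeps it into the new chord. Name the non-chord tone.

The harmony at that moment is A major triad (A, C#, E); G4 is not a chord tone.
It is approached by step down from A4 and then sustained as the same pitch into the next harmony.
Arriving early and becoming a chord tone when the harmony changes — an anticipation.

G4 is an anticipation.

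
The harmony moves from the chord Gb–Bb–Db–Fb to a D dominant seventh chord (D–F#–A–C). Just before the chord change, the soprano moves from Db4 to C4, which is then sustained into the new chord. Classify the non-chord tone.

C4 is an anticipation.

The harmony at that moment is Gb dominant seventh chord (Gb, Bb, Db, Fb); C4 is not a chord tone.
It is approached by step down from Db4 and then sustained as the same pitch into the next harmony.
Arriving early and becoming a chord tone when the harmony changes — an anticipation.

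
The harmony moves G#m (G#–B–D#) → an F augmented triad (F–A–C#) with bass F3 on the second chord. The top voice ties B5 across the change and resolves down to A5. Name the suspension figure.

4–3 suspension.

At the second chord the bass is F3. The suspended B5 lies a fourth above the bass; after resolving down by step to A5, the interval above the bass becomes a third.
Suspension figures are named by those two intervals: 4–3.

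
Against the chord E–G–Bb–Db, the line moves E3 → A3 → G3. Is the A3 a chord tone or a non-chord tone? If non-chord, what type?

The harmony at that moment is E diminished seventh chord (E, G, Bb, Db); A3 is not a chord tone.
It is approached by leap up from E3 and left by step down to G3.
Leap in, step out — an appoggiatura.

Non-chord tone — an appoggiatura.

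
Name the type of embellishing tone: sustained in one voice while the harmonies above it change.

Pedal tone.

Approach: none. Departure: none — a single pitch is sustained while the chords change around it, passing through harmonies that do not contain it.
No melodic motion at all; the dissonance is created entirely by the moving harmonies against the stationary note — a pedal tone (pedal point).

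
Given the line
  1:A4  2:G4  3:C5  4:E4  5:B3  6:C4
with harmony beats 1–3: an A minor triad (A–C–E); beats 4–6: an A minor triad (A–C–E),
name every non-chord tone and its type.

G4 (beat 2) — escape tone; B3 (beat 5) — appoggiatura.

The harmony at that moment is A minor triad (A, C, E); G4 is not a chord tone.
It is approached by step down from A4 and left by leap up to C5.
Step in, leap out — an escape tone.
The harmony at that moment is A minor triad (A, C, E); B3 is not a chord tone.
It is approached by leap down from E4 and left by step up to C4.
Leap in, step out — an appoggiatura.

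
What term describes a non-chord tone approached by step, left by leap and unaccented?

Escape tone.

Approach: by step. Departure: by leap. Metric position: weak.
Step in, leap out, from a weak position — an escape tone (échappée). (It is the mirror image of the appoggiatura, which leaps in and steps out on a strong beat.)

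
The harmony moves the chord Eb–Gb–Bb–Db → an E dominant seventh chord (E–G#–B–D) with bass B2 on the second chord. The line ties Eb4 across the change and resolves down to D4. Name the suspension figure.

4–3 suspension.

At the second chord the bass is B2. The suspended Eb4 lies a fourth above the bass; after resolving down by step to D4, the interval above the bass becomes a third.
Suspension figures are named by those two intervals: 4–3.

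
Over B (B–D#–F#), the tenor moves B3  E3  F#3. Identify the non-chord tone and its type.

E3 is an appoggiatura.

The harmony at that moment is B major triad (B, D#, F#); E3 is not a chord tone.
It is approached by leap down from B3 and left by step up to F#3.
Leap in, step out — an appoggiatura.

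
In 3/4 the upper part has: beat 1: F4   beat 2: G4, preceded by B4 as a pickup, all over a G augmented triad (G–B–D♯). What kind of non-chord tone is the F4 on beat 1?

The harmony at that moment is G augmented triad (G, B, D♯); F4 is not a chord tone.
It is approached by leap down from B4 and left by step up to G4.
Leap in, step out, metrically accented — an appoggiatura.

Appoggiatura.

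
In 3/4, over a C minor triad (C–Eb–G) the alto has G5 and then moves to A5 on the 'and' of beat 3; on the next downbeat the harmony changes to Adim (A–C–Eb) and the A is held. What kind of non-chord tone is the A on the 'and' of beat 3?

Anticipation.

The harmony at that moment is C minor triad (C, Eb, G); A5 is not a chord tone.
It is approached by step up from G5 and then sustained as the same pitch into the next harmony.
Arriving early and becoming a chord tone when the harmony changes — an anticipation.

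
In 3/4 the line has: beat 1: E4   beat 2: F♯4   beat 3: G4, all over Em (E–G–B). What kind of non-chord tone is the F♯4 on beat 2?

Passing tone.

The harmony at that moment is E minor triad (E, G, B); F♯4 is not a chord tone.
It is approached by step up from E4 and left by step up to G4.
Step in, step out in the same direction — a passing tone.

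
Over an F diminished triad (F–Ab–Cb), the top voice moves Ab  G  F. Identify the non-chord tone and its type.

The harmony at that moment is F diminished triad (F, Ab, Cb); G is not a chord tone.
It is approached by step down from Ab and left by step down to F.
Step in, step out in the same direction — a passing tone.

G is a passing tone.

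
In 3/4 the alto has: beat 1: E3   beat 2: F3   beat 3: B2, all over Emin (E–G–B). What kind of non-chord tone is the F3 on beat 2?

Escape tone.

The harmony at that moment is E minor triad (E, G, B); F3 is not a chord tone.
It is approached by step up from E3 and left by leap down to B2.
Step in, leap out, on a weak beat — an escape tone.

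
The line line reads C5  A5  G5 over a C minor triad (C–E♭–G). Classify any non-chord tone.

A5 is an appoggiatura.

The harmony at that moment is C minor triad (C, E♭, G); A5 is not a chord tone.
It is approached by leap up from C5 and left by step down to G5.
Leap in, step out — an appoggiatura.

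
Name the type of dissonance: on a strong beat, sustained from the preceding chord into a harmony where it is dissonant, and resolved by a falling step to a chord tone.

Suspension.

Approach: by preparation — the pitch is first a chord tone, then held (tied or repeated) while the harmony changes under it. Departure: down by step. Metric position: strong.
A prepared dissonance that resolves downward by step — a suspension. (The same figure resolving upward would be a retardation.)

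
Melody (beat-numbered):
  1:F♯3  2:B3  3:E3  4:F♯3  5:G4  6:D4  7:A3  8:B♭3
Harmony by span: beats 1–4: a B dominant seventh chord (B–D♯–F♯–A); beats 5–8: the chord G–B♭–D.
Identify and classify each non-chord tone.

The harmony at that moment is B dominant seventh chord (B, D♯, F♯, A); E3 is not a chord tone.
It is approached by leap down from B3 and left by step up to F♯3.
Leap in, step out — an appoggiatura.
The harmony at that moment is G minor triad (G, B♭, D); A3 is not a chord tone.
It is approached by leap down from D4 and left by step up to B♭3.
Leap in, step out — an appoggiatura.

E3 (beat 3) — appoggiatura; A3 (beat 7) — appoggiatura.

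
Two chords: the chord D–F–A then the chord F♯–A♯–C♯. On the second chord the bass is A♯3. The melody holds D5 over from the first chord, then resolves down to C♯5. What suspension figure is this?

At the second chord the bass is A♯3. The suspended D5 lies a fourth above the bass; after resolving down by step to C♯5, the interval above the bass becomes a third.
Suspension figures are named by those two intervals: 4–3.

4–3 suspension.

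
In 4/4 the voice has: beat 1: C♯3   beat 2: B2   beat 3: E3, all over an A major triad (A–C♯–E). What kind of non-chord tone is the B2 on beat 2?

Escape tone.

The harmony at that moment is A major triad (A, C♯, E); B2 is not a chord tone.
It is approached by step down from C♯3 and left by leap up to E3.
Step in, leap out, on a weak beat — an escape tone.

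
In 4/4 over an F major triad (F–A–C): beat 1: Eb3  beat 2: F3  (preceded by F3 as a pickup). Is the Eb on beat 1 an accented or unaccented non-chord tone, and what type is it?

Accented neighbor tone.

The harmony at that moment is F major triad (F, A, C); Eb3 is not a chord tone.
It is approached by step down from F3 and left by step up to F3.
Step away and step back to the same note — a neighbor tone (lower neighbor).
It falls on the downbeat, so it is accented.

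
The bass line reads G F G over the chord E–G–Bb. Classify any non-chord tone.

F is a neighbor tone.

The harmony at that moment is E diminished triad (E, G, Bb); F is not a chord tone.
It is approached by step down from G and left by step up to G.
Step away and step back to the same note — a neighbor tone (lower neighbor).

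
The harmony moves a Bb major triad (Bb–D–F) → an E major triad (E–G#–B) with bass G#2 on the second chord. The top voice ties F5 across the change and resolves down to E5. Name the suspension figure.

At the second chord the bass is G#2. The suspended F5 lies a seventh above the bass; after resolving down by step to E5, the interval above the bass becomes a sixth.
Suspension figures are named by those two intervals: 7–6.

7–6 suspension.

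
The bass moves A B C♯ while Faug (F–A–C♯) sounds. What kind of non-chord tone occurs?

The harmony at that moment is F augmented triad (F, A, C♯); B is not a chord tone.
It is approached by step up from A and left by step up to C♯.
Step in, step out in the same direction — a passing tone.

B is a passing tone.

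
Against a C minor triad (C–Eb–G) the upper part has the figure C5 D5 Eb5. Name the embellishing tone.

The harmony at that moment is C minor triad (C, Eb, G); D5 is not a chord tone.
It is approached by step up from C5 and left by step up to Eb5.
Step in, step out in the same direction — a passing tone.

D5 is a passing tone.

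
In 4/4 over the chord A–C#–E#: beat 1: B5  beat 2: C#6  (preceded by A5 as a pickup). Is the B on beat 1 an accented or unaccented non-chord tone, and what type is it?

Accented passing tone.

The harmony at that moment is A augmented triad (A, C#, E#); B5 is not a chord tone.
It is approached by step up from A5 and left by step up to C#6.
Step in, step out in the same direction — a passing tone.
It falls on the downbeat, so it is accented.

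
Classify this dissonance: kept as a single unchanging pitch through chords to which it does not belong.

Approach: none. Departure: none — a single pitch is sustained while the chords change around it, passing through harmonies that do not contain it.
No melodic motion at all; the dissonance is created entirely by the moving harmonies against the stationary note — a pedal tone (pedal point).

Pedal tone.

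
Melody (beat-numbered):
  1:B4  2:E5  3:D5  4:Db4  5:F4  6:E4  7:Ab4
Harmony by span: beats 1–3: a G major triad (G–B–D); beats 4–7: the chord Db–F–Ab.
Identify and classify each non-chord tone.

E5 (beat 2) — appoggiatura; E4 (beat 6) — escape tone.

The harmony at that moment is G major triad (G, B, D); E5 is not a chord tone.
It is approached by leap up from B4 and left by step down to D5.
Leap in, step out — an appoggiatura.
The harmony at that moment is Db major triad (Db, F, Ab); E4 is not a chord tone.
It is approached by step down from F4 and left by leap up to Ab4.
Step in, leap out — an escape tone.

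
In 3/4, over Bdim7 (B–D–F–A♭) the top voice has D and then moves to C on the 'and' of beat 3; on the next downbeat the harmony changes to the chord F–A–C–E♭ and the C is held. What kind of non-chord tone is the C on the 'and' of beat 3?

Anticipation.

The harmony at that moment is B diminished seventh chord (B, D, F, A♭); C is not a chord tone.
It is approached by step down from D and then sustained as the same pitch into the next harmony.
Arriving early and becoming a chord tone when the harmony changes — an anticipation.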